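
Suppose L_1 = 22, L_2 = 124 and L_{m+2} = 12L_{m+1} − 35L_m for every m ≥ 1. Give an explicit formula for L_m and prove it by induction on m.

Claim: L_m = 3·5^m + 7^m.

Base cases: L_1 = 22 and 3·5^1 + 7^1 = 22; L_2 = 124 and 3·5^2 + 7^2 = 124.
Assume L_i = 3·5^i + 7^i for all 1 ≤ i ≤ j, where j ≥ 2.
Then L_{j+1} = 12L_j − 35L_{j−1} = 12·(3·5^j + 7^j) − 35·(3·5^{j−1} + 7^{j−1}) = 3·(12·5 − 35)5^{j−1} + (12·7 − 35)7^{j−1} = 75·5^{j−1} + 49·7^{j−1} = 3·5^{j+1} + 7^{j+1}.
This completes the inductive step, so L_m = 3·5^m + 7^m for all m ≥ 1.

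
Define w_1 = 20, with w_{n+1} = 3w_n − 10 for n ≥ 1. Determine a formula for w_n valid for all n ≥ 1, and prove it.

Claim: w_n = 5·3^n + 5.

Base case: w_1 = 20, and 5·3^1 + 5 = 15 + 5 = 20.
Assume w_j = 5·3^j + 5 for some j ≥ 1.
Then w_{j+1} = 3w_j − 10 = 3·(5·3^j + 5) − 10 = 15·3^j + 15 − 10 = 5·3^{j+1} + 5.
This completes the inductive step, so w_n = 5·3^n + 5 for all n ≥ 1.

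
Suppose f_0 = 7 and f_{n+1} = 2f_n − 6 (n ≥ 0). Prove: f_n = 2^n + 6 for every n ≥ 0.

Base case: f_0 = 7, and 2^0 + 6 = 1 + 6 = 7.
Assume f_k = 2^k + 6 for some k ≥ 0.
Then f_{k+1} = 2f_k − 6 = 2·(2^k + 6) − 6 = 2^{k+1} + 12 − 6 = 2^{k+1} + 6.
Hence f_n = 2^n + 6 for every n ≥ 0, by induction.

f_n = 2^n + 6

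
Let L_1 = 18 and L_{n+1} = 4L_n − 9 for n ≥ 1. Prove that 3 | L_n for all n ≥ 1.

Base case: L_1 = 18 = 3·6, so 3 | L_1.
Assume 3 | L_r, so L_r = 3t for some integer t.
Then L_{r+1} = 4L_r − 9 = 4·(3t) − 9 = 3(4t − 3), so 3 | L_{r+1}.
So the property holds for r+1, and by induction 3 | L_n for all n ≥ 1.

3 | L_n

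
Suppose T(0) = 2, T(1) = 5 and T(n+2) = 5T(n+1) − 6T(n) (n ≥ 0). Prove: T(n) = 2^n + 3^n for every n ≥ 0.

Base cases: T(0) = 2 and 2^0 + 3^0 = 2; T(1) = 5 and 2^1 + 3^1 = 5.
Assume T(i) = 2^i + 3^i for all 0 ≤ i ≤ j, where j ≥ 1.
Then T(j+1) = 5T(j) − 6T(j−1) = 5·(2^j + 3^j) − 6·(2^{j−1} + 3^{j−1}) = (5·2 − 6)2^{j−1} + (5·3 − 6)3^{j−1} = 4·2^{j−1} + 9·3^{j−1} = 2^{j+1} + 3^{j+1}.
By strong induction, T(n) = 2^n + 3^n for all n ≥ 0.

T(n) = 2^n + 3^n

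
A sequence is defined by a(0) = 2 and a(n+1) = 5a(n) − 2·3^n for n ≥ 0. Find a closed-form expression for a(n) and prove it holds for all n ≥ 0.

Claim: a(n) = 5^n + 3^n.

Base case: a(0) = 2, and 5^0 + 3^0 = 1 + 1 = 2.
Assume a(r) = 5^r + 3^r for some r ≥ 0.
Then a(r+1) = 5a(r) − 2·3^r = 5·(5^r + 3^r) − 2·3^r = 5^{r+1} + 5·3^r − 2·3^r = 5^{r+1} + 3·3^r = 5^{r+1} + 3^{r+1}.
So the formula holds for r+1, and by induction a(n) = 5^n + 3^n for all n ≥ 0.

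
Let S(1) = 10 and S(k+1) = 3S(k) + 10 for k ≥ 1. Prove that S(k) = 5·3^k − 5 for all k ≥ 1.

Base case: S(1) = 10, and 5·3^1 − 5 = 15 − 5 = 10.
Assume S(j) = 5·3^j − 5 for some j ≥ 1.
Then S(j+1) = 3S(j) + 10 = 3·(5·3^j − 5) + 10 = 15·3^j − 15 + 10 = 5·3^{j+1} − 5.
By induction, S(k) = 5·3^k − 5 for all k ≥ 1.

S(k) = 5·3^k − 5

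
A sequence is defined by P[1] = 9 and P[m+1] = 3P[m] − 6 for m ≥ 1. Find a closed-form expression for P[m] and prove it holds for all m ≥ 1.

Claim: P[m] = 2·3^m + 3.

Base case: P[1] = 9, and 2·3^1 + 3 = 6 + 3 = 9.
Assume P[j] = 2·3^j + 3 for some j ≥ 1.
Then P[j+1] = 3P[j] − 6 = 3·(2·3^j + 3) − 6 = 6·3^j + 9 − 6 = 2·3^{j+1} + 3.
This completes the inductive step, so P[m] = 2·3^m + 3 for all m ≥ 1.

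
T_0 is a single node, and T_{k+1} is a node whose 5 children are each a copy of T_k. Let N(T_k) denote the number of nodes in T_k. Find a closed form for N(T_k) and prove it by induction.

Claim: N(T_k) = (5^{k+1} − 1)/4.

Base case: N(T_0) = 1, and (5^{0+1} − 1)/4 = 1.
Assume N(T_r) = (5^{r+1} − 1)/4.
Then N(T_{r+1}) = 1 + 5N(T_r) = 1 + 5·(5^{r+1} − 1)/4 = 1 + (5^{r+2} − 5)/4 = (4 + 5^{r+2} − 5)/4 = (5^{r+2} − 1)/4.
Hence N(T_k) = (5^{k+1} − 1)/4 for every k ≥ 0, by induction.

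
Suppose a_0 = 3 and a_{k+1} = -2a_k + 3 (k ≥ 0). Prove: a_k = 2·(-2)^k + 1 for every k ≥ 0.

Base case: a_0 = 3, and 2·(-2)^0 + 1 = 2 + 1 = 3.
Assume a_m = 2·(-2)^m + 1 for some m ≥ 0.
Then a_{m+1} = -2a_m + 3 = -2·(2·(-2)^m + 1) + 3 = -4·(-2)^m − 2 + 3 = 2·(-2)^{m+1} + 1.
By induction, a_k = 2·(-2)^k + 1 for all k ≥ 0.

a_k = 2·(-2)^k + 1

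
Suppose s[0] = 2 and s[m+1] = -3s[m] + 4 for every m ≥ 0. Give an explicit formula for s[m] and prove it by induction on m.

Claim: s[m] = (-3)^m + 1.

Base case: s[0] = 2, and (-3)^0 + 1 = 1 + 1 = 2.
Assume s[j] = (-3)^j + 1 for some j ≥ 0.
Then s[j+1] = -3s[j] + 4 = -3·((-3)^j + 1) + 4 = -3·(-3)^j − 3 + 4 = (-3)^{j+1} + 1.
By induction, s[m] = (-3)^m + 1 for all m ≥ 0.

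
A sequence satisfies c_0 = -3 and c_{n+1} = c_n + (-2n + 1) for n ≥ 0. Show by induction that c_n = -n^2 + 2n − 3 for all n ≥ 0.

Base case: c_0 = -3, and -0^2 + 2·0 − 3 = -3.
Assume c_m = -m^2 + 2m − 3.
Then c_{m+1} = c_m + (-2m + 1) = (-m^2 + 2m − 3) + (-2m + 1) = -m^2 − 2,
and -(m+1)^2 + 2·(m+1) − 3 = -m^2 − 2.
This completes the inductive step, so c_n = -n^2 + 2n − 3 for all n ≥ 0.

c_n = -n^2 + 2n − 3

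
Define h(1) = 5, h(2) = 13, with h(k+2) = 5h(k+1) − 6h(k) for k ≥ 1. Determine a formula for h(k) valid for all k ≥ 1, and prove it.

Claim: h(k) = 3^k + 2^k.

Base cases: h(1) = 5 and 3^1 + 2^1 = 5; h(2) = 13 and 3^2 + 2^2 = 13.
Assume h(i) = 3^i + 2^i for all 1 ≤ i ≤ j, where j ≥ 2.
Then h(j+1) = 5h(j) − 6h(j−1) = 5·(3^j + 2^j) − 6·(3^{j−1} + 2^{j−1}) = (5·3 − 6)3^{j−1} + (5·2 − 6)2^{j−1} = 9·3^{j−1} + 4·2^{j−1} = 3^{j+1} + 2^{j+1}.
By strong induction, h(k) = 3^k + 2^k for all k ≥ 1.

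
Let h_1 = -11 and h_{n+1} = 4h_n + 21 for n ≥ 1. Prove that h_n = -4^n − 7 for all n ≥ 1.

Base case: h_1 = -11, and -4^1 − 7 = -4 − 7 = -11.
Assume h_m = -4^m − 7 for some m ≥ 1.
Then h_{m+1} = 4h_m + 21 = 4·(-4^m − 7) + 21 = -4^{m+1} − 28 + 21 = -4^{m+1} − 7.
By induction, h_n = -4^n − 7 for all n ≥ 1.

h_n = -4^n − 7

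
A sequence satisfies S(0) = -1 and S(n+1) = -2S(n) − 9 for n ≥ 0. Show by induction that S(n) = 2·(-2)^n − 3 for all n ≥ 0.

Base case: S(0) = -1, and 2·(-2)^0 − 3 = 2 − 3 = -1.
Assume S(j) = 2·(-2)^j − 3 for some j ≥ 0.
Then S(j+1) = -2S(j) − 9 = -2·(2·(-2)^j − 3) − 9 = -4·(-2)^j + 6 − 9 = 2·(-2)^{j+1} − 3.
By induction, S(n) = 2·(-2)^n − 3 for all n ≥ 0.

S(n) = 2·(-2)^n − 3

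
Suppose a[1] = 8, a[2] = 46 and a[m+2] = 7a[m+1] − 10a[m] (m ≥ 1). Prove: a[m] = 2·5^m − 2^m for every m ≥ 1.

Base cases: a[1] = 8 and 2·5^1 − 2^1 = 8; a[2] = 46 and 2·5^2 − 2^2 = 46.
Assume a[j] = 2·5^j − 2^j for all 1 ≤ j ≤ r, where r ≥ 2.
Then a[r+1] = 7a[r] − 10a[r−1] = 7·(2·5^r − 2^r) − 10·(2·5^{r−1} − 2^{r−1}) = 2·(7·5 − 10)5^{r−1} − (7·2 − 10)2^{r−1} = 50·5^{r−1} − 4·2^{r−1} = 2·5^{r+1} − 2^{r+1}.
This completes the inductive step, so a[m] = 2·5^m − 2^m for all m ≥ 1.

a[m] = 2·5^m − 2^m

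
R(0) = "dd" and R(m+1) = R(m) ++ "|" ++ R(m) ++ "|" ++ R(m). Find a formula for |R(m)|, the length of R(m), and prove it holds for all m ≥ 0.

Claim: |R(m)| = 3^{m+1} − 1.

Base case: |R(0)| = 2, and 3^{0+1} − 1 = 2.
Assume |R(r)| = 3^{r+1} − 1.
Then |R(r+1)| = 3|R(r)| + 2 = 3(3^{r+1} − 1) + 2 = 3^{r+2} − 3 + 2 = 3^{r+2} − 1.
Hence |R(m)| = 3^{m+1} − 1 for every m ≥ 0, by induction.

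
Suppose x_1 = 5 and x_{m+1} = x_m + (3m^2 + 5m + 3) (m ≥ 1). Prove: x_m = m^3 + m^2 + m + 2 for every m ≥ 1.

Base case: x_1 = 5, and 1^3 + 1^2 + 1 + 2 = 5.
Assume x_k = k^3 + k^2 + k + 2.
Then x_{k+1} = x_k + (3k^2 + 5k + 3) = (k^3 + k^2 + k + 2) + (3k^2 + 5k + 3) = k^3 + 4k^2 + 6k + 5,
and (k+1)^3 + (k+1)^2 + (k+1) + 2 = k^3 + 4k^2 + 6k + 5.
This completes the inductive step, so x_m = m^3 + m^2 + m + 2 for all m ≥ 1.

x_m = m^3 + m^2 + m + 2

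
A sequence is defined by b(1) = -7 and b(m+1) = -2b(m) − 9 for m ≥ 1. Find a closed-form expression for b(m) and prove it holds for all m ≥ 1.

Claim: b(m) = 2·(-2)^m − 3.

Base case: b(1) = -7, and 2·(-2)^1 − 3 = -4 − 3 = -7.
Assume b(k) = 2·(-2)^k − 3 for some k ≥ 1.
Then b(k+1) = -2b(k) − 9 = -2·(2·(-2)^k − 3) − 9 = -4·(-2)^k + 6 − 9 = 2·(-2)^{k+1} − 3.
Hence b(m) = 2·(-2)^m − 3 for every m ≥ 1, by induction.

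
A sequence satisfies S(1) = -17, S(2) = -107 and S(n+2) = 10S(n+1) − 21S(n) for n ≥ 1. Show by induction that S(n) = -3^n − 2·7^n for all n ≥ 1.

Base cases: S(1) = -17 and -3^1 − 2·7^1 = -17; S(2) = -107 and -3^2 − 2·7^2 = -107.
Assume S(j) = -3^j − 2·7^j for all 1 ≤ j ≤ m, where m ≥ 2.
Then S(m+1) = 10S(m) − 21S(m−1) = 10·(-3^m − 2·7^m) − 21·(-3^{m−1} − 2·7^{m−1}) = -(10·3 − 21)3^{m−1} − 2·(10·7 − 21)7^{m−1} = -9·3^{m−1} − 98·7^{m−1} = -3^{m+1} − 2·7^{m+1}.
This completes the inductive step, so S(n) = -3^n − 2·7^n for all n ≥ 1.

S(n) = -3^n − 2·7^n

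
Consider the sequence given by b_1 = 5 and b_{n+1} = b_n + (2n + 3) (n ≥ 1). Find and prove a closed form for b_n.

Claim: b_n = n^2 + 2n + 2.

Base case: b_1 = 5, and 1^2 + 2·1 + 2 = 5.
Assume b_j = j^2 + 2j + 2.
Then b_{j+1} = b_j + (2j + 3) = (j^2 + 2j + 2) + (2j + 3) = j^2 + 4j + 5,
and (j+1)^2 + 2·(j+1) + 2 = j^2 + 4j + 5.
Hence b_n = n^2 + 2n + 2 for every n ≥ 1, by induction.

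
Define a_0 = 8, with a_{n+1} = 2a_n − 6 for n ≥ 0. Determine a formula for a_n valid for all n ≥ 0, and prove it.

Claim: a_n = 2^{n+1} + 6.

Base case: a_0 = 8, and 2^{0+1} + 6 = 2 + 6 = 8.
Assume a_r = 2^{r+1} + 6 for some r ≥ 0.
Then a_{r+1} = 2a_r − 6 = 2·(2^{r+1} + 6) − 6 = 2^{r+2} + 12 − 6 = 2^{r+2} + 6.
By induction, a_n = 2^{n+1} + 6 for all n ≥ 0.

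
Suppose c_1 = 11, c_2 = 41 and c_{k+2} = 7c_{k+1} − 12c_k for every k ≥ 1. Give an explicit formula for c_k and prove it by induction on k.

Claim: c_k = 2·4^k + 3^k.

Base cases: c_1 = 11 and 2·4^1 + 3^1 = 11; c_2 = 41 and 2·4^2 + 3^2 = 41.
Assume c_i = 2·4^i + 3^i for all 1 ≤ i ≤ j, where j ≥ 2.
Then c_{j+1} = 7c_j − 12c_{j−1} = 7·(2·4^j + 3^j) − 12·(2·4^{j−1} + 3^{j−1}) = 2·(7·4 − 12)4^{j−1} + (7·3 − 12)3^{j−1} = 32·4^{j−1} + 9·3^{j−1} = 2·4^{j+1} + 3^{j+1}.
So the formula holds for j+1, and by strong induction c_k = 2·4^k + 3^k for all k ≥ 1.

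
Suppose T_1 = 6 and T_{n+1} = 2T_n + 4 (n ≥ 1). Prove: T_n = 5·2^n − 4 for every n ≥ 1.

Base case: T_1 = 6, and 5·2^1 − 4 = 10 − 4 = 6.
Assume T_m = 5·2^m − 4 for some m ≥ 1.
Then T_{m+1} = 2T_m + 4 = 2·(5·2^m − 4) + 4 = 10·2^m − 8 + 4 = 5·2^{m+1} − 4.
This completes the inductive step, so T_n = 5·2^n − 4 for all n ≥ 1.

T_n = 5·2^n − 4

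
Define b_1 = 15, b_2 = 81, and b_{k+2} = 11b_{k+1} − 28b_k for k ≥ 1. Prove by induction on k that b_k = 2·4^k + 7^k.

Base cases: b_1 = 15 and 2·4^1 + 7^1 = 15; b_2 = 81 and 2·4^2 + 7^2 = 81.
Assume b_j = 2·4^j + 7^j for all 1 ≤ j ≤ r, where r ≥ 2.
Then b_{r+1} = 11b_r − 28b_{r−1} = 11·(2·4^r + 7^r) − 28·(2·4^{r−1} + 7^{r−1}) = 2·(11·4 − 28)4^{r−1} + (11·7 − 28)7^{r−1} = 32·4^{r−1} + 49·7^{r−1} = 2·4^{r+1} + 7^{r+1}.
By strong induction, b_k = 2·4^k + 7^k for all k ≥ 1.

b_k = 2·4^k + 7^k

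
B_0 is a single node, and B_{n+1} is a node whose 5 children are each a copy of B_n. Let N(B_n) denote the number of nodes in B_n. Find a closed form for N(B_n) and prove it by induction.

Claim: N(B_n) = (5^{n+1} − 1)/4.

Base case: N(B_0) = 1, and (5^{0+1} − 1)/4 = 1.
Assume N(B_m) = (5^{m+1} − 1)/4.
Then N(B_{m+1}) = 1 + 5N(B_m) = 1 + 5·(5^{m+1} − 1)/4 = 1 + (5^{m+2} − 5)/4 = (4 + 5^{m+2} − 5)/4 = (5^{m+2} − 1)/4.
This completes the inductive step, so N(B_n) = (5^{n+1} − 1)/4 for all n ≥ 0.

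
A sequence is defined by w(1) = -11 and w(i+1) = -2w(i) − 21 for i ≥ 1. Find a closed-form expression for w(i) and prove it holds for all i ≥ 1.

Claim: w(i) = 2·(-2)^i − 7.

Base case: w(1) = -11, and 2·(-2)^1 − 7 = -4 − 7 = -11.
Assume w(r) = 2·(-2)^r − 7 for some r ≥ 1.
Then w(r+1) = -2w(r) − 21 = -2·(2·(-2)^r − 7) − 21 = -4·(-2)^r + 14 − 21 = 2·(-2)^{r+1} − 7.
Hence w(i) = 2·(-2)^i − 7 for every i ≥ 1, by induction.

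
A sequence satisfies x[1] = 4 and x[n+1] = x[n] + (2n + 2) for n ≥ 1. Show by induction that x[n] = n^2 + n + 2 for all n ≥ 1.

Base case: x[1] = 4, and 1^2 + 1 + 2 = 4.
Assume x[m] = m^2 + m + 2.
Then x[m+1] = x[m] + (2m + 2) = (m^2 + m + 2) + (2m + 2) = m^2 + 3m + 4,
and (m+1)^2 + (m+1) + 2 = m^2 + 3m + 4.
By induction, x[n] = n^2 + n + 2 for all n ≥ 1.

x[n] = n^2 + n + 2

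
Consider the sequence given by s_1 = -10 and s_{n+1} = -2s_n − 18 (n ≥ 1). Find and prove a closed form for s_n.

Claim: s_n = 2·(-2)^n − 6.

Base case: s_1 = -10, and 2·(-2)^1 − 6 = -4 − 6 = -10.
Assume s_m = 2·(-2)^m − 6 for some m ≥ 1.
Then s_{m+1} = -2s_m − 18 = -2·(2·(-2)^m − 6) − 18 = -4·(-2)^m + 12 − 18 = 2·(-2)^{m+1} − 6.
This completes the inductive step, so s_n = 2·(-2)^n − 6 for all n ≥ 1.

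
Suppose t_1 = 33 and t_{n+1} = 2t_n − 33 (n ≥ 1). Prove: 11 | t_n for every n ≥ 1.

Base case: t_1 = 33 = 11·3, so 11 | t_1.
Assume 11 | t_m, so t_m = 11s for some integer s.
Then t_{m+1} = 2t_m − 33 = 2·(11s) − 33 = 11(2s − 3), so 11 | t_{m+1}.
By induction, 11 | t_n for all n ≥ 1.

11 | t_n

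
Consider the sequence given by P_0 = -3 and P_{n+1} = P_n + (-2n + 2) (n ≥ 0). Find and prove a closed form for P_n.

Claim: P_n = -n^2 + 3n − 3.

Base case: P_0 = -3, and -0^2 + 3·0 − 3 = -3.
Assume P_m = -m^2 + 3m − 3.
Then P_{m+1} = P_m + (-2m + 2) = (-m^2 + 3m − 3) + (-2m + 2) = -m^2 + m − 1,
and -(m+1)^2 + 3·(m+1) − 3 = -m^2 + m − 1.
Hence P_n = -n^2 + 3n − 3 for every n ≥ 0, by induction.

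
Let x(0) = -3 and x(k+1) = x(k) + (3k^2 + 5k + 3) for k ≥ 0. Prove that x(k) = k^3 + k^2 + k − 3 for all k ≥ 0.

Base case: x(0) = -3, and 0^3 + 0^2 + 0 − 3 = -3.
Assume x(j) = j^3 + j^2 + j − 3.
Then x(j+1) = x(j) + (3j^2 + 5j + 3) = (j^3 + j^2 + j − 3) + (3j^2 + 5j + 3) = j^3 + 4j^2 + 6j,
and (j+1)^3 + (j+1)^2 + (j+1) − 3 = j^3 + 4j^2 + 6j.
Hence x(k) = k^3 + k^2 + k − 3 for every k ≥ 0, by induction.

x(k) = k^3 + k^2 + k − 3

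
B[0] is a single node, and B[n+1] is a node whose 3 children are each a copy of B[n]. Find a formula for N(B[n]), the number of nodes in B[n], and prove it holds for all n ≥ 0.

Claim: N(B[n]) = (3^{n+1} − 1)/2.

Base case: N(B[0]) = 1, and (3^{0+1} − 1)/2 = 1.
Assume N(B[j]) = (3^{j+1} − 1)/2.
Then N(B[j+1]) = 1 + 3N(B[j]) = 1 + 3·(3^{j+1} − 1)/2 = 1 + (3^{j+2} − 3)/2 = (2 + 3^{j+2} − 3)/2 = (3^{j+2} − 1)/2.
This completes the inductive step, so N(B[n]) = (3^{n+1} − 1)/2 for all n ≥ 0.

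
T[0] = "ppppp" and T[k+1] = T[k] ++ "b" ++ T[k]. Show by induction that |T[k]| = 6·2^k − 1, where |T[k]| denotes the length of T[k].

Base case: |T[0]| = 5, and 6·2^0 − 1 = 5.
Assume |T[j]| = 6·2^j − 1.
Then |T[j+1]| = |T[j]| + 1 + |T[j]| = 2|T[j]| + 1 = 2(6·2^j − 1) + 1 = 6·2^{j+1} − 2 + 1 = 6·2^{j+1} − 1.
This completes the inductive step, so |T[k]| = 6·2^k − 1 for all k ≥ 0.

|T[k]| = 6·2^k − 1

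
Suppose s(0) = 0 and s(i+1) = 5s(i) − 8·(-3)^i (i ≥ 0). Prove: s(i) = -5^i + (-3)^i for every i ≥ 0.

Base case: s(0) = 0, and -5^0 + (-3)^0 = -1 + 1 = 0.
Assume s(j) = -5^j + (-3)^j for some j ≥ 0.
Then s(j+1) = 5s(j) − 8·(-3)^j = 5·(-5^j + (-3)^j) − 8·(-3)^j = -5^{j+1} + 5·(-3)^j − 8·(-3)^j = -5^{j+1} − 3·(-3)^j = -5^{j+1} + (-3)^{j+1}.
So the formula holds for j+1, and by induction s(i) = -5^i + (-3)^i for all i ≥ 0.

s(i) = -5^i + (-3)^i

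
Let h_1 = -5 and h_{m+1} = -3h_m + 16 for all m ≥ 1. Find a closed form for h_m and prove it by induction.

Claim: h_m = 3·(-3)^m + 4.

Base case: h_1 = -5, and 3·(-3)^1 + 4 = -9 + 4 = -5.
Assume h_k = 3·(-3)^k + 4 for some k ≥ 1.
Then h_{k+1} = -3h_k + 16 = -3·(3·(-3)^k + 4) + 16 = -9·(-3)^k − 12 + 16 = 3·(-3)^{k+1} + 4.
By induction, h_m = 3·(-3)^m + 4 for all m ≥ 1.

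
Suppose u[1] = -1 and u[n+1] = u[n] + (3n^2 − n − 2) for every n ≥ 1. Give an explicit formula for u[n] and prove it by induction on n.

Claim: u[n] = n^3 − 2n^2 − n + 1.

Base case: u[1] = -1, and 1^3 − 2·1^2 − 1 + 1 = -1.
Assume u[j] = j^3 − 2j^2 − j + 1.
Then u[j+1] = u[j] + (3j^2 − j − 2) = (j^3 − 2j^2 − j + 1) + (3j^2 − j − 2) = j^3 + j^2 − 2j − 1,
and (j+1)^3 − 2·(j+1)^2 − (j+1) + 1 = j^3 + j^2 − 2j − 1.
By induction, u[n] = n^3 − 2n^2 − n + 1 for all n ≥ 1.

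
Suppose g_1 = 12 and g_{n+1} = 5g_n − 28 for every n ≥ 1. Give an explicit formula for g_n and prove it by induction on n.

Claim: g_n = 5^n + 7.

Base case: g_1 = 12, and 5^1 + 7 = 5 + 7 = 12.
Assume g_r = 5^r + 7 for some r ≥ 1.
Then g_{r+1} = 5g_r − 28 = 5·(5^r + 7) − 28 = 5^{r+1} + 35 − 28 = 5^{r+1} + 7.
By induction, g_n = 5^n + 7 for all n ≥ 1.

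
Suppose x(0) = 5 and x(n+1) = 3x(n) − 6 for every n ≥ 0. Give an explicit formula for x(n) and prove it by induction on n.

Claim: x(n) = 2·3^n + 3.

Base case: x(0) = 5, and 2·3^0 + 3 = 2 + 3 = 5.
Assume x(j) = 2·3^j + 3 for some j ≥ 0.
Then x(j+1) = 3x(j) − 6 = 3·(2·3^j + 3) − 6 = 6·3^j + 9 − 6 = 2·3^{j+1} + 3.
So the formula holds for j+1, and by induction x(n) = 2·3^n + 3 for all n ≥ 0.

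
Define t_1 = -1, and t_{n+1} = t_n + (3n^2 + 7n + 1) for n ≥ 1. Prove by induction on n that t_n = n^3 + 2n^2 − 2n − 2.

Base case: t_1 = -1, and 1^3 + 2·1^2 − 2·1 − 2 = -1.
Assume t_r = r^3 + 2r^2 − 2r − 2.
Then t_{r+1} = t_r + (3r^2 + 7r + 1) = (r^3 + 2r^2 − 2r − 2) + (3r^2 + 7r + 1) = r^3 + 5r^2 + 5r − 1,
and (r+1)^3 + 2·(r+1)^2 − 2·(r+1) − 2 = r^3 + 5r^2 + 5r − 1.
Hence t_n = n^3 + 2n^2 − 2n − 2 for every n ≥ 1, by induction.

t_n = n^3 + 2n^2 − 2n − 2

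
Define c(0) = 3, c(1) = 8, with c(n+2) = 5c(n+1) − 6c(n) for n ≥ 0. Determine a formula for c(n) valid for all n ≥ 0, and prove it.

Claim: c(n) = 2^n + 2·3^n.

Base cases: c(0) = 3 and 2^0 + 2·3^0 = 3; c(1) = 8 and 2^1 + 2·3^1 = 8.
Assume c(i) = 2^i + 2·3^i for all 0 ≤ i ≤ j, where j ≥ 1.
Then c(j+1) = 5c(j) − 6c(j−1) = 5·(2^j + 2·3^j) − 6·(2^{j−1} + 2·3^{j−1}) = (5·2 − 6)2^{j−1} + 2·(5·3 − 6)3^{j−1} = 4·2^{j−1} + 18·3^{j−1} = 2^{j+1} + 2·3^{j+1}.
Hence c(n) = 2^n + 2·3^n for every n ≥ 0, by strong induction.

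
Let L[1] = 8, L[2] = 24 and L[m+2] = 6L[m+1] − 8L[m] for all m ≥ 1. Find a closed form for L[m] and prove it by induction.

Claim: L[m] = 4^m + 2·2^m.

Base cases: L[1] = 8 and 4^1 + 2·2^1 = 8; L[2] = 24 and 4^2 + 2·2^2 = 24.
Assume L[i] = 4^i + 2·2^i for all 1 ≤ i ≤ j, where j ≥ 2.
Then L[j+1] = 6L[j] − 8L[j−1] = 6·(4^j + 2·2^j) − 8·(4^{j−1} + 2·2^{j−1}) = (6·4 − 8)4^{j−1} + 2·(6·2 − 8)2^{j−1} = 16·4^{j−1} + 8·2^{j−1} = 4^{j+1} + 2·2^{j+1}.
Hence L[m] = 4^m + 2·2^m for every m ≥ 1, by strong induction.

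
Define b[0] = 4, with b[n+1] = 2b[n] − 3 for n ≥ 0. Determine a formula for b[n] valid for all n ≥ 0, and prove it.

Claim: b[n] = 2^n + 3.

Base case: b[0] = 4, and 2^0 + 3 = 1 + 3 = 4.
Assume b[k] = 2^k + 3 for some k ≥ 0.
Then b[k+1] = 2b[k] − 3 = 2·(2^k + 3) − 3 = 2^{k+1} + 6 − 3 = 2^{k+1} + 3.
By induction, b[n] = 2^n + 3 for all n ≥ 0.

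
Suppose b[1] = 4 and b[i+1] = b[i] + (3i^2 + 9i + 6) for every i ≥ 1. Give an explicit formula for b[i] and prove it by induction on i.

Claim: b[i] = i^3 + 3i^2 + 2i − 2.

Base case: b[1] = 4, and 1^3 + 3·1^2 + 2·1 − 2 = 4.
Assume b[j] = j^3 + 3j^2 + 2j − 2.
Then b[j+1] = b[j] + (3j^2 + 9j + 6) = (j^3 + 3j^2 + 2j − 2) + (3j^2 + 9j + 6) = j^3 + 6j^2 + 11j + 4,
and (j+1)^3 + 3·(j+1)^2 + 2·(j+1) − 2 = j^3 + 6j^2 + 11j + 4.
Hence b[i] = i^3 + 3i^2 + 2i − 2 for every i ≥ 1, by induction.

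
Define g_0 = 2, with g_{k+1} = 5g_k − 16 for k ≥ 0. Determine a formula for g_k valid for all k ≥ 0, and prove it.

Claim: g_k = -2·5^k + 4.

Base case: g_0 = 2, and -2·5^0 + 4 = -2 + 4 = 2.
Assume g_j = -2·5^j + 4 for some j ≥ 0.
Then g_{j+1} = 5g_j − 16 = 5·(-2·5^j + 4) − 16 = -10·5^j + 20 − 16 = -2·5^{j+1} + 4.
So the formula holds for j+1, and by induction g_k = -2·5^k + 4 for all k ≥ 0.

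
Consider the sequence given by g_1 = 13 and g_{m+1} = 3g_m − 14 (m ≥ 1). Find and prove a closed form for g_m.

Claim: g_m = 2·3^m + 7.

Base case: g_1 = 13, and 2·3^1 + 7 = 6 + 7 = 13.
Assume g_r = 2·3^r + 7 for some r ≥ 1.
Then g_{r+1} = 3g_r − 14 = 3·(2·3^r + 7) − 14 = 6·3^r + 21 − 14 = 2·3^{r+1} + 7.
So the formula holds for r+1, and by induction g_m = 2·3^m + 7 for all m ≥ 1.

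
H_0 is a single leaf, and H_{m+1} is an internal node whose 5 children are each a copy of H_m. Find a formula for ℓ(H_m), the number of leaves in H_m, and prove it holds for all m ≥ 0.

Claim: ℓ(H_m) = 5^m.

Base case: ℓ(H_0) = 1, and 5^0 = 1.
Assume ℓ(H_r) = 5^r.
Then ℓ(H_{r+1}) = 5·ℓ(H_r) = 5·5^r = 5^{r+1}.
So the formula holds for r+1, and by induction ℓ(H_m) = 5^m for all m ≥ 0.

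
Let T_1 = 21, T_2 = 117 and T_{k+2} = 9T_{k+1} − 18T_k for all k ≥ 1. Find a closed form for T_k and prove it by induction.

Claim: T_k = 3·6^k + 3^k.

Base cases: T_1 = 21 and 3·6^1 + 3^1 = 21; T_2 = 117 and 3·6^2 + 3^2 = 117.
Assume T_j = 3·6^j + 3^j for all 1 ≤ j ≤ m, where m ≥ 2.
Then T_{m+1} = 9T_m − 18T_{m−1} = 9·(3·6^m + 3^m) − 18·(3·6^{m−1} + 3^{m−1}) = 3·(9·6 − 18)6^{m−1} + (9·3 − 18)3^{m−1} = 108·6^{m−1} + 9·3^{m−1} = 3·6^{m+1} + 3^{m+1}.
So the formula holds for m+1, and by strong induction T_k = 3·6^k + 3^k for all k ≥ 1.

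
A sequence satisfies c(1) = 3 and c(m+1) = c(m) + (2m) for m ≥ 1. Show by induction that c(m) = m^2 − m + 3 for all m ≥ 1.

Base case: c(1) = 3, and 1^2 − 1 + 3 = 3.
Assume c(r) = r^2 − r + 3.
Then c(r+1) = c(r) + (2r) = (r^2 − r + 3) + (2r) = r^2 + r + 3,
and (r+1)^2 − (r+1) + 3 = r^2 + r + 3.
Hence c(m) = m^2 − m + 3 for every m ≥ 1, by induction.

c(m) = m^2 − m + 3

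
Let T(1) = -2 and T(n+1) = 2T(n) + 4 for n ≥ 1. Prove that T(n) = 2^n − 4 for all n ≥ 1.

Base case: T(1) = -2, and 2^1 − 4 = 2 − 4 = -2.
Assume T(r) = 2^r − 4 for some r ≥ 1.
Then T(r+1) = 2T(r) + 4 = 2·(2^r − 4) + 4 = 2^{r+1} − 8 + 4 = 2^{r+1} − 4.
This completes the inductive step, so T(n) = 2^n − 4 for all n ≥ 1.

T(n) = 2^n − 4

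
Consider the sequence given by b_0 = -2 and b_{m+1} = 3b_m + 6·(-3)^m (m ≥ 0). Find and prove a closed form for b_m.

Claim: b_m = -3^m − (-3)^m.

Base case: b_0 = -2, and -3^0 − (-3)^0 = -1 − 1 = -2.
Assume b_k = -3^k − (-3)^k for some k ≥ 0.
Then b_{k+1} = 3b_k + 6·(-3)^k = 3·(-3^k − (-3)^k) + 6·(-3)^k = -3^{k+1} − 3·(-3)^k + 6·(-3)^k = -3^{k+1} + 3·(-3)^k = -3^{k+1} − (-3)^{k+1}.
By induction, b_m = -3^m − (-3)^m for all m ≥ 0.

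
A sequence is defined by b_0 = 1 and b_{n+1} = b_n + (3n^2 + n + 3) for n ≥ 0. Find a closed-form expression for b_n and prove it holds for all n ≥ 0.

Claim: b_n = n^3 − n^2 + 3n + 1.

Base case: b_0 = 1, and 0^3 − 0^2 + 3·0 + 1 = 1.
Assume b_m = m^3 − m^2 + 3m + 1.
Then b_{m+1} = b_m + (3m^2 + m + 3) = (m^3 − m^2 + 3m + 1) + (3m^2 + m + 3) = m^3 + 2m^2 + 4m + 4,
and (m+1)^3 − (m+1)^2 + 3·(m+1) + 1 = m^3 + 2m^2 + 4m + 4.
This completes the inductive step, so b_n = n^3 − n^2 + 3n + 1 for all n ≥ 0.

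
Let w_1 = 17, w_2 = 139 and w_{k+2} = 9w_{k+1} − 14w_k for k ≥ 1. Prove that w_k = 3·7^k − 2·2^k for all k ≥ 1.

Base cases: w_1 = 17 and 3·7^1 − 2·2^1 = 17; w_2 = 139 and 3·7^2 − 2·2^2 = 139.
Assume w_i = 3·7^i − 2·2^i for all 1 ≤ i ≤ j, where j ≥ 2.
Then w_{j+1} = 9w_j − 14w_{j−1} = 9·(3·7^j − 2·2^j) − 14·(3·7^{j−1} − 2·2^{j−1}) = 3·(9·7 − 14)7^{j−1} − 2·(9·2 − 14)2^{j−1} = 147·7^{j−1} − 8·2^{j−1} = 3·7^{j+1} − 2·2^{j+1}.
So the formula holds for j+1, and by strong induction w_k = 3·7^k − 2·2^k for all k ≥ 1.

w_k = 3·7^k − 2·2^k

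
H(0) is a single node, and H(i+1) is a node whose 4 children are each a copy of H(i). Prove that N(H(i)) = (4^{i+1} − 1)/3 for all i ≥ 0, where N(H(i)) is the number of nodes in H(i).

Base case: N(H(0)) = 1, and (4^{0+1} − 1)/3 = 1.
Assume N(H(r)) = (4^{r+1} − 1)/3.
Then N(H(r+1)) = 1 + 4N(H(r)) = 1 + 4·(4^{r+1} − 1)/3 = 1 + (4^{r+2} − 4)/3 = (3 + 4^{r+2} − 4)/3 = (4^{r+2} − 1)/3.
By induction, N(H(i)) = (4^{i+1} − 1)/3 for all i ≥ 0.

N(H(i)) = (4^{i+1} − 1)/3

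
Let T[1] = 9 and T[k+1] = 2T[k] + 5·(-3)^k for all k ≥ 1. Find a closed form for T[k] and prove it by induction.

Claim: T[k] = 3·2^k − (-3)^k.

Base case: T[1] = 9, and 3·2^1 − (-3)^1 = 6 + 3 = 9.
Assume T[r] = 3·2^r − (-3)^r for some r ≥ 1.
Then T[r+1] = 2T[r] + 5·(-3)^r = 2·(3·2^r − (-3)^r) + 5·(-3)^r = 3·2^{r+1} − 2·(-3)^r + 5·(-3)^r = 3·2^{r+1} + 3·(-3)^r = 3·2^{r+1} − (-3)^{r+1}.
So the formula holds for r+1, and by induction T[k] = 3·2^k − (-3)^k for all k ≥ 1.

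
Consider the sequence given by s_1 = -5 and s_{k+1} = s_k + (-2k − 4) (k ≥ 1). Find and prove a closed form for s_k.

Claim: s_k = -k^2 − 3k − 1.

Base case: s_1 = -5, and -1^2 − 3·1 − 1 = -5.
Assume s_m = -m^2 − 3m − 1.
Then s_{m+1} = s_m + (-2m − 4) = (-m^2 − 3m − 1) + (-2m − 4) = -m^2 − 5m − 5,
and -(m+1)^2 − 3·(m+1) − 1 = -m^2 − 5m − 5.
By induction, s_k = -k^2 − 3k − 1 for all k ≥ 1.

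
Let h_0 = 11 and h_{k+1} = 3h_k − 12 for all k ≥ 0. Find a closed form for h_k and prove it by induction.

Claim: h_k = 5·3^k + 6.

Base case: h_0 = 11, and 5·3^0 + 6 = 5 + 6 = 11.
Assume h_r = 5·3^r + 6 for some r ≥ 0.
Then h_{r+1} = 3h_r − 12 = 3·(5·3^r + 6) − 12 = 15·3^r + 18 − 12 = 5·3^{r+1} + 6.
So the formula holds for r+1, and by induction h_k = 5·3^k + 6 for all k ≥ 0.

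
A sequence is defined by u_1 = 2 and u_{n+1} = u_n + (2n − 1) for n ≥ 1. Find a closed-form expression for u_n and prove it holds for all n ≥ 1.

Claim: u_n = n^2 − 2n + 3.

Base case: u_1 = 2, and 1^2 − 2·1 + 3 = 2.
Assume u_r = r^2 − 2r + 3.
Then u_{r+1} = u_r + (2r − 1) = (r^2 − 2r + 3) + (2r − 1) = r^2 + 2,
and (r+1)^2 − 2·(r+1) + 3 = r^2 + 2.
Hence u_n = n^2 − 2n + 3 for every n ≥ 1, by induction.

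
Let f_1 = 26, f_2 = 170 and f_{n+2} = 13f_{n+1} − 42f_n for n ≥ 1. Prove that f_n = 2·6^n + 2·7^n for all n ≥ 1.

Base cases: f_1 = 26 and 2·6^1 + 2·7^1 = 26; f_2 = 170 and 2·6^2 + 2·7^2 = 170.
Assume f_j = 2·6^j + 2·7^j for all 1 ≤ j ≤ k, where k ≥ 2.
Then f_{k+1} = 13f_k − 42f_{k−1} = 13·(2·6^k + 2·7^k) − 42·(2·6^{k−1} + 2·7^{k−1}) = 2·(13·6 − 42)6^{k−1} + 2·(13·7 − 42)7^{k−1} = 72·6^{k−1} + 98·7^{k−1} = 2·6^{k+1} + 2·7^{k+1}.
This completes the inductive step, so f_n = 2·6^n + 2·7^n for all n ≥ 1.

f_n = 2·6^n + 2·7^n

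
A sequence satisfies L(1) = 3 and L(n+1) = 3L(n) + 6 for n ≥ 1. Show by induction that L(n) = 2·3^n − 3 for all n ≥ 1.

Base case: L(1) = 3, and 2·3^1 − 3 = 6 − 3 = 3.
Assume L(j) = 2·3^j − 3 for some j ≥ 1.
Then L(j+1) = 3L(j) + 6 = 3·(2·3^j − 3) + 6 = 6·3^j − 9 + 6 = 2·3^{j+1} − 3.
Hence L(n) = 2·3^n − 3 for every n ≥ 1, by induction.

L(n) = 2·3^n − 3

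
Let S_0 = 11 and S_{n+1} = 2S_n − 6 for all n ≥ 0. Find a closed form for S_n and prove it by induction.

Claim: S_n = 5·2^n + 6.

Base case: S_0 = 11, and 5·2^0 + 6 = 5 + 6 = 11.
Assume S_k = 5·2^k + 6 for some k ≥ 0.
Then S_{k+1} = 2S_k − 6 = 2·(5·2^k + 6) − 6 = 10·2^k + 12 − 6 = 5·2^{k+1} + 6.
Hence S_n = 5·2^n + 6 for every n ≥ 0, by induction.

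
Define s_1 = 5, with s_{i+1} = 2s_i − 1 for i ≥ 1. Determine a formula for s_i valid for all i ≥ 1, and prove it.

Claim: s_i = 2^{i+1} + 1.

Base case: s_1 = 5, and 2^{1+1} + 1 = 4 + 1 = 5.
Assume s_k = 2^{k+1} + 1 for some k ≥ 1.
Then s_{k+1} = 2s_k − 1 = 2·(2^{k+1} + 1) − 1 = 2^{k+2} + 2 − 1 = 2^{k+2} + 1.
Hence s_i = 2^{i+1} + 1 for every i ≥ 1, by induction.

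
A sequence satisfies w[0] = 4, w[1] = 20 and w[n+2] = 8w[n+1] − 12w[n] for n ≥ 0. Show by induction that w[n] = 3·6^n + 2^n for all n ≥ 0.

Base cases: w[0] = 4 and 3·6^0 + 2^0 = 4; w[1] = 20 and 3·6^1 + 2^1 = 20.
Assume w[j] = 3·6^j + 2^j for all 0 ≤ j ≤ k, where k ≥ 1.
Then w[k+1] = 8w[k] − 12w[k−1] = 8·(3·6^k + 2^k) − 12·(3·6^{k−1} + 2^{k−1}) = 3·(8·6 − 12)6^{k−1} + (8·2 − 12)2^{k−1} = 108·6^{k−1} + 4·2^{k−1} = 3·6^{k+1} + 2^{k+1}.
By strong induction, w[n] = 3·6^n + 2^n for all n ≥ 0.

w[n] = 3·6^n + 2^n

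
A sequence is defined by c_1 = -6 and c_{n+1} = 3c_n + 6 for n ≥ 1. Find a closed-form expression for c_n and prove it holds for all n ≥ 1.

Claim: c_n = -3^n − 3.

Base case: c_1 = -6, and -3^1 − 3 = -3 − 3 = -6.
Assume c_j = -3^j − 3 for some j ≥ 1.
Then c_{j+1} = 3c_j + 6 = 3·(-3^j − 3) + 6 = -3^{j+1} − 9 + 6 = -3^{j+1} − 3.
Hence c_n = -3^n − 3 for every n ≥ 1, by induction.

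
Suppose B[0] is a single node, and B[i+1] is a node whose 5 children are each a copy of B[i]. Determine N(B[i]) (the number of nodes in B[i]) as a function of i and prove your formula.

Claim: N(B[i]) = (5^{i+1} − 1)/4.

Base case: N(B[0]) = 1, and (5^{0+1} − 1)/4 = 1.
Assume N(B[j]) = (5^{j+1} − 1)/4.
Then N(B[j+1]) = 1 + 5N(B[j]) = 1 + 5·(5^{j+1} − 1)/4 = 1 + (5^{j+2} − 5)/4 = (4 + 5^{j+2} − 5)/4 = (5^{j+2} − 1)/4.
This completes the inductive step, so N(B[i]) = (5^{i+1} − 1)/4 for all i ≥ 0.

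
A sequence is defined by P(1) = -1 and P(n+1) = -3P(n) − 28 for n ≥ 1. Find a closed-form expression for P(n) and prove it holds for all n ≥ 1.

Claim: P(n) = -2·(-3)^n − 7.

Base case: P(1) = -1, and -2·(-3)^1 − 7 = 6 − 7 = -1.
Assume P(r) = -2·(-3)^r − 7 for some r ≥ 1.
Then P(r+1) = -3P(r) − 28 = -3·(-2·(-3)^r − 7) − 28 = 6·(-3)^r + 21 − 28 = -2·(-3)^{r+1} − 7.
By induction, P(n) = -2·(-3)^n − 7 for all n ≥ 1.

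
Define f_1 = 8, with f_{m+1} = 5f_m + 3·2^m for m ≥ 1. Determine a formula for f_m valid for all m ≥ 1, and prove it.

Claim: f_m = 2·5^m − 2^m.

Base case: f_1 = 8, and 2·5^1 − 2^1 = 10 − 2 = 8.
Assume f_k = 2·5^k − 2^k for some k ≥ 1.
Then f_{k+1} = 5f_k + 3·2^k = 5·(2·5^k − 2^k) + 3·2^k = 2·5^{k+1} − 5·2^k + 3·2^k = 2·5^{k+1} − 2·2^k = 2·5^{k+1} − 2^{k+1}.
This completes the inductive step, so f_m = 2·5^m − 2^m for all m ≥ 1.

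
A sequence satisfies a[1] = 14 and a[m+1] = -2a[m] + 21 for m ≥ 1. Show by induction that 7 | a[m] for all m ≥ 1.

Base case: a[1] = 14 = 7·2, so 7 | a[1].
Assume 7 | a[j], so a[j] = 7t for some integer t.
Then a[j+1] = -2a[j] + 21 = -2·(7t) + 21 = 7(-2t + 3), so 7 | a[j+1].
By induction, 7 | a[m] for all m ≥ 1.

7 | a[m]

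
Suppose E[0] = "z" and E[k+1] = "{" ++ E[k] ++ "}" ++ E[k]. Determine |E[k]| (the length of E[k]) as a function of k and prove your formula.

Claim: |E[k]| = 3·2^k − 2.

Base case: |E[0]| = 1, and 3·2^0 − 2 = 1.
Assume |E[m]| = 3·2^m − 2.
Then |E[m+1]| = 1 + |E[m]| + 1 + |E[m]| = 2|E[m]| + 2 = 2(3·2^m − 2) + 2 = 3·2^{m+1} − 4 + 2 = 3·2^{m+1} − 2.
So the formula holds for m+1, and by induction |E[k]| = 3·2^k − 2 for all k ≥ 0.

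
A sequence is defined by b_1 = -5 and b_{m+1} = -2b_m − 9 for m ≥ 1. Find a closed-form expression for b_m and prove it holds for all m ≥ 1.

Claim: b_m = (-2)^m − 3.

Base case: b_1 = -5, and (-2)^1 − 3 = -2 − 3 = -5.
Assume b_j = (-2)^j − 3 for some j ≥ 1.
Then b_{j+1} = -2b_j − 9 = -2·((-2)^j − 3) − 9 = -2·(-2)^j + 6 − 9 = (-2)^{j+1} − 3.
This completes the inductive step, so b_m = (-2)^m − 3 for all m ≥ 1.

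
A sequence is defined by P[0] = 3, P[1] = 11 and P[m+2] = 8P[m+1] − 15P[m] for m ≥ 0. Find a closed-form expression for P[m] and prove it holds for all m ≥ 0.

Claim: P[m] = 2·3^m + 5^m.

Base cases: P[0] = 3 and 2·3^0 + 5^0 = 3; P[1] = 11 and 2·3^1 + 5^1 = 11.
Assume P[j] = 2·3^j + 5^j for all 0 ≤ j ≤ r, where r ≥ 1.
Then P[r+1] = 8P[r] − 15P[r−1] = 8·(2·3^r + 5^r) − 15·(2·3^{r−1} + 5^{r−1}) = 2·(8·3 − 15)3^{r−1} + (8·5 − 15)5^{r−1} = 18·3^{r−1} + 25·5^{r−1} = 2·3^{r+1} + 5^{r+1}.
So the formula holds for r+1, and by strong induction P[m] = 2·3^m + 5^m for all m ≥ 0.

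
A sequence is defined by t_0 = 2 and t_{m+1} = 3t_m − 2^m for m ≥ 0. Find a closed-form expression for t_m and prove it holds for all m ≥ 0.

Claim: t_m = 3^m + 2^m.

Base case: t_0 = 2, and 3^0 + 2^0 = 1 + 1 = 2.
Assume t_r = 3^r + 2^r for some r ≥ 0.
Then t_{r+1} = 3t_r − 2^r = 3·(3^r + 2^r) − 2^r = 3^{r+1} + 3·2^r − 2^r = 3^{r+1} + 2·2^r = 3^{r+1} + 2^{r+1}.
So the formula holds for r+1, and by induction t_m = 3^m + 2^m for all m ≥ 0.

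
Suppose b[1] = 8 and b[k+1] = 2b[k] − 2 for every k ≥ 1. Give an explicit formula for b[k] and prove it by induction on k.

Claim: b[k] = 3·2^k + 2.

Base case: b[1] = 8, and 3·2^1 + 2 = 6 + 2 = 8.
Assume b[m] = 3·2^m + 2 for some m ≥ 1.
Then b[m+1] = 2b[m] − 2 = 2·(3·2^m + 2) − 2 = 6·2^m + 4 − 2 = 3·2^{m+1} + 2.
This completes the inductive step, so b[k] = 3·2^k + 2 for all k ≥ 1.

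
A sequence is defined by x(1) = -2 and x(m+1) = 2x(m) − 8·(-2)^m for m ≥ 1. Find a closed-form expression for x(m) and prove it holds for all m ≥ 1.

Claim: x(m) = 2^m + 2·(-2)^m.

Base case: x(1) = -2, and 2^1 + 2·(-2)^1 = 2 − 4 = -2.
Assume x(r) = 2^r + 2·(-2)^r for some r ≥ 1.
Then x(r+1) = 2x(r) − 8·(-2)^r = 2·(2^r + 2·(-2)^r) − 8·(-2)^r = 2^{r+1} + 4·(-2)^r − 8·(-2)^r = 2^{r+1} − 4·(-2)^r = 2^{r+1} + 2·(-2)^{r+1}.
So the formula holds for r+1, and by induction x(m) = 2^m + 2·(-2)^m for all m ≥ 1.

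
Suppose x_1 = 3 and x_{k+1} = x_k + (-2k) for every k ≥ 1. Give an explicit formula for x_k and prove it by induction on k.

Claim: x_k = -k^2 + k + 3.

Base case: x_1 = 3, and -1^2 + 1 + 3 = 3.
Assume x_j = -j^2 + j + 3.
Then x_{j+1} = x_j + (-2j) = (-j^2 + j + 3) + (-2j) = -j^2 − j + 3,
and -(j+1)^2 + (j+1) + 3 = -j^2 − j + 3.
Hence x_k = -k^2 + k + 3 for every k ≥ 1, by induction.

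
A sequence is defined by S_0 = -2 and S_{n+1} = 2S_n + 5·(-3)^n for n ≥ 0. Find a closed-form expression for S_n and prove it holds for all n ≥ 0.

Claim: S_n = -2^n − (-3)^n.

Base case: S_0 = -2, and -2^0 − (-3)^0 = -1 − 1 = -2.
Assume S_r = -2^r − (-3)^r for some r ≥ 0.
Then S_{r+1} = 2S_r + 5·(-3)^r = 2·(-2^r − (-3)^r) + 5·(-3)^r = -2^{r+1} − 2·(-3)^r + 5·(-3)^r = -2^{r+1} + 3·(-3)^r = -2^{r+1} − (-3)^{r+1}.
Hence S_n = -2^n − (-3)^n for every n ≥ 0, by induction.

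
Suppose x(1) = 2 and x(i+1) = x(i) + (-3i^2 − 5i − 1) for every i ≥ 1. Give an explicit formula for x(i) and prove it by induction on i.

Claim: x(i) = -i^3 − i^2 + i + 3.

Base case: x(1) = 2, and -1^3 − 1^2 + 1 + 3 = 2.
Assume x(m) = -m^3 − m^2 + m + 3.
Then x(m+1) = x(m) + (-3m^2 − 5m − 1) = (-m^3 − m^2 + m + 3) + (-3m^2 − 5m − 1) = -m^3 − 4m^2 − 4m + 2,
and -(m+1)^3 − (m+1)^2 + (m+1) + 3 = -m^3 − 4m^2 − 4m + 2.
This completes the inductive step, so x(i) = -i^3 − i^2 + i + 3 for all i ≥ 1.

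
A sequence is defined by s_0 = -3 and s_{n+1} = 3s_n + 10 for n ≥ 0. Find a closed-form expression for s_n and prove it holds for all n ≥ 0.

Claim: s_n = 2·3^n − 5.

Base case: s_0 = -3, and 2·3^0 − 5 = 2 − 5 = -3.
Assume s_j = 2·3^j − 5 for some j ≥ 0.
Then s_{j+1} = 3s_j + 10 = 3·(2·3^j − 5) + 10 = 6·3^j − 15 + 10 = 2·3^{j+1} − 5.
By induction, s_n = 2·3^n − 5 for all n ≥ 0.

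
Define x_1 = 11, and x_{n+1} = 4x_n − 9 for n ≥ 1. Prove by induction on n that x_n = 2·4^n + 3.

Base case: x_1 = 11, and 2·4^1 + 3 = 8 + 3 = 11.
Assume x_j = 2·4^j + 3 for some j ≥ 1.
Then x_{j+1} = 4x_j − 9 = 4·(2·4^j + 3) − 9 = 8·4^j + 12 − 9 = 2·4^{j+1} + 3.
Hence x_n = 2·4^n + 3 for every n ≥ 1, by induction.

x_n = 2·4^n + 3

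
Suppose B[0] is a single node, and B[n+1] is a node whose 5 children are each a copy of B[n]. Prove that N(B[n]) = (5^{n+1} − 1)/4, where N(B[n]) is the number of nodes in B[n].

Base case: N(B[0]) = 1, and (5^{0+1} − 1)/4 = 1.
Assume N(B[j]) = (5^{j+1} − 1)/4.
Then N(B[j+1]) = 1 + 5N(B[j]) = 1 + 5·(5^{j+1} − 1)/4 = 1 + (5^{j+2} − 5)/4 = (4 + 5^{j+2} − 5)/4 = (5^{j+2} − 1)/4.
Hence N(B[n]) = (5^{n+1} − 1)/4 for every n ≥ 0, by induction.

N(B[n]) = (5^{n+1} − 1)/4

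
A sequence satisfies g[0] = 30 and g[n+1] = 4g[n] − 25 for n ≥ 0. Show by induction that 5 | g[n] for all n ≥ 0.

Base case: g[0] = 30 = 5·6, so 5 | g[0].
Assume 5 | g[k], so g[k] = 5t for some integer t.
Then g[k+1] = 4g[k] − 25 = 4·(5t) − 25 = 5(4t − 5), so 5 | g[k+1].
This completes the inductive step, so 5 | g[n] for all n ≥ 0.

5 | g[n]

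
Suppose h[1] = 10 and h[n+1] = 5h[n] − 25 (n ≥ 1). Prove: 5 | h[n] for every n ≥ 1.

Base case: h[1] = 10 = 5·2, so 5 | h[1].
Assume 5 | h[r], so h[r] = 5t for some integer t.
Then h[r+1] = 5h[r] − 25 = 5·(5t) − 25 = 5(5t − 5), so 5 | h[r+1].
So the property holds for r+1, and by induction 5 | h[n] for all n ≥ 1.

5 | h[n]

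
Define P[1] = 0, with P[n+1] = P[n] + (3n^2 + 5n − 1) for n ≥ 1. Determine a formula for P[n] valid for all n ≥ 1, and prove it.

Claim: P[n] = n^3 + n^2 − 3n + 1.

Base case: P[1] = 0, and 1^3 + 1^2 − 3·1 + 1 = 0.
Assume P[j] = j^3 + j^2 − 3j + 1.
Then P[j+1] = P[j] + (3j^2 + 5j − 1) = (j^3 + j^2 − 3j + 1) + (3j^2 + 5j − 1) = j^3 + 4j^2 + 2j,
and (j+1)^3 + (j+1)^2 − 3·(j+1) + 1 = j^3 + 4j^2 + 2j.
This completes the inductive step, so P[n] = n^3 + n^2 − 3n + 1 for all n ≥ 1.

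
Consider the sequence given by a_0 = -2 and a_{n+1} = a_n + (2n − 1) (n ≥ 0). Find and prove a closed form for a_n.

Claim: a_n = n^2 − 2n − 2.

Base case: a_0 = -2, and 0^2 − 2·0 − 2 = -2.
Assume a_m = m^2 − 2m − 2.
Then a_{m+1} = a_m + (2m − 1) = (m^2 − 2m − 2) + (2m − 1) = m^2 − 3,
and (m+1)^2 − 2·(m+1) − 2 = m^2 − 3.
Hence a_n = n^2 − 2n − 2 for every n ≥ 0, by induction.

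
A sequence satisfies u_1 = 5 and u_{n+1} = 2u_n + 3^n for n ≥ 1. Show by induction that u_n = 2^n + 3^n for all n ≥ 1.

Base case: u_1 = 5, and 2^1 + 3^1 = 2 + 3 = 5.
Assume u_j = 2^j + 3^j for some j ≥ 1.
Then u_{j+1} = 2u_j + 3^j = 2·(2^j + 3^j) + 3^j = 2^{j+1} + 2·3^j + 3^j = 2^{j+1} + 3·3^j = 2^{j+1} + 3^{j+1}.
Hence u_n = 2^n + 3^n for every n ≥ 1, by induction.

u_n = 2^n + 3^n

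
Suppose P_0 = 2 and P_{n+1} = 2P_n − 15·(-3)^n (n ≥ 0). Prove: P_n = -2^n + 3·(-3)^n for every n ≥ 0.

Base case: P_0 = 2, and -2^0 + 3·(-3)^0 = -1 + 3 = 2.
Assume P_j = -2^j + 3·(-3)^j for some j ≥ 0.
Then P_{j+1} = 2P_j − 15·(-3)^j = 2·(-2^j + 3·(-3)^j) − 15·(-3)^j = -2^{j+1} + 6·(-3)^j − 15·(-3)^j = -2^{j+1} − 9·(-3)^j = -2^{j+1} + 3·(-3)^{j+1}.
This completes the inductive step, so P_n = -2^n + 3·(-3)^n for all n ≥ 0.

P_n = -2^n + 3·(-3)^n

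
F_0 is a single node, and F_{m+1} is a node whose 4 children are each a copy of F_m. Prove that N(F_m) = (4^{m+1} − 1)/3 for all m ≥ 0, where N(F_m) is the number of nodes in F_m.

Base case: N(F_0) = 1, and (4^{0+1} − 1)/3 = 1.
Assume N(F_j) = (4^{j+1} − 1)/3.
Then N(F_{j+1}) = 1 + 4N(F_j) = 1 + 4·(4^{j+1} − 1)/3 = 1 + (4^{j+2} − 4)/3 = (3 + 4^{j+2} − 4)/3 = (4^{j+2} − 1)/3.
Hence N(F_m) = (4^{m+1} − 1)/3 for every m ≥ 0, by induction.

N(F_m) = (4^{m+1} − 1)/3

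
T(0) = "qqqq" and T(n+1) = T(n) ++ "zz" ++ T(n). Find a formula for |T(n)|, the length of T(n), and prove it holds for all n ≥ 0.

Claim: |T(n)| = 6·2^n − 2.

Base case: |T(0)| = 4, and 6·2^0 − 2 = 4.
Assume |T(r)| = 6·2^r − 2.
Then |T(r+1)| = |T(r)| + 2 + |T(r)| = 2|T(r)| + 2 = 2(6·2^r − 2) + 2 = 6·2^{r+1} − 4 + 2 = 6·2^{r+1} − 2.
By induction, |T(n)| = 6·2^n − 2 for all n ≥ 0.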